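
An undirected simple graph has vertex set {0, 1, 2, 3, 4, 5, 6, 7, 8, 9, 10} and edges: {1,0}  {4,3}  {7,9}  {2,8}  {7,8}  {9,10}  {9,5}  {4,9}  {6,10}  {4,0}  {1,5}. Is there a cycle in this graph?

Yes

The graph has 11 vertices, 11 edges, and 1 connected component.
Since 11 > 11 - 1, a cycle must exist; for instance 0-1-5-9-4-0.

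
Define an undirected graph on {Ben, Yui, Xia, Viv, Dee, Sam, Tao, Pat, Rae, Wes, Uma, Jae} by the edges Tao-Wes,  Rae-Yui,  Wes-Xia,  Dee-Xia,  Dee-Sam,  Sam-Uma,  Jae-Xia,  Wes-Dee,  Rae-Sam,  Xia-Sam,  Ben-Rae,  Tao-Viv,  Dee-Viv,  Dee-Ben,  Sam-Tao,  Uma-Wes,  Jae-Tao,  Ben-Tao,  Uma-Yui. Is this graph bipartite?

No

The cycle Sam-Dee-Xia-Sam has length 3, which is odd, so the graph is not bipartite.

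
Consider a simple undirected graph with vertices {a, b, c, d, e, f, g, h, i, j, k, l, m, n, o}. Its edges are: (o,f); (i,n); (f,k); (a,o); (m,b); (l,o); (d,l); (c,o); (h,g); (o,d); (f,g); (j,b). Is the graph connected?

Component: {e}
Component: {i, n}
Component: {b, j, m}
Component: {a, c, d, f, g, h, k, l, o}
There are 4 separate components, so the graph is not connected.

No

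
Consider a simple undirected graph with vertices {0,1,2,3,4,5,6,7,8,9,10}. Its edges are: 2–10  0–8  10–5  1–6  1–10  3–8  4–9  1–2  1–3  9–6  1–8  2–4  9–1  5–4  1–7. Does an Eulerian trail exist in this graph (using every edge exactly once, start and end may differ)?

Degrees: 0:1, 1:7, 2:3, 3:2, 4:3, 5:2, 6:2, 7:1, 8:3, 9:3, 10:3
Odd-degree vertices: 0, 1, 2, 4, 7, 8, 9, 10 (8 total).
An Eulerian trail requires 0 or 2 odd-degree vertices; here there are 8.

No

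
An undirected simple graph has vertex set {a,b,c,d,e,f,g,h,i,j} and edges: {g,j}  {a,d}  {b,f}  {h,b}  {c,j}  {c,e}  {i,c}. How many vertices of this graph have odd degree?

Degrees: a:1, b:2, c:3, d:1, e:1, f:1, g:1, h:1, i:1, j:2
Odd-degree vertices: a, c, d, e, f, g, h, i.

8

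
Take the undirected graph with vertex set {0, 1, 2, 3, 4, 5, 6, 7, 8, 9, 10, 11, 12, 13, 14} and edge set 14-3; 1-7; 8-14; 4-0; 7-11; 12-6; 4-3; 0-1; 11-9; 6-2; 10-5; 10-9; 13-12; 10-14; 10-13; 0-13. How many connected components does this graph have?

1

Component: {0, 1, 2, 3, 4, 5, 6, 7, 8, 9, 10, 11, 12, 13, 14}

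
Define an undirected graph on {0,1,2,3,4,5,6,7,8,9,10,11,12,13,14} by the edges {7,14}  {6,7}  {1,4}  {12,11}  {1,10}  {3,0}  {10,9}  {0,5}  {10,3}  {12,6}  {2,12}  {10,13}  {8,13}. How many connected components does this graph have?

2

Component: {2, 6, 7, 11, 12, 14}
Component: {0, 1, 3, 4, 5, 8, 9, 10, 13}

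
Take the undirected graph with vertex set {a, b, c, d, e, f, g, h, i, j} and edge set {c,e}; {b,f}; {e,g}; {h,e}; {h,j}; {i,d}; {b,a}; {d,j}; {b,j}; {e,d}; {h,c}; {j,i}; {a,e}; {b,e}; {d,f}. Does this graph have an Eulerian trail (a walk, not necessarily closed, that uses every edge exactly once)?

Degrees: a:2, b:4, c:2, d:4, e:6, f:2, g:1, h:3, i:2, j:4
Odd-degree vertices: g, h (2 total).
With 2 odd-degree vertices and all edges in one connected piece, an Eulerian trail exists (from g to h).

Yes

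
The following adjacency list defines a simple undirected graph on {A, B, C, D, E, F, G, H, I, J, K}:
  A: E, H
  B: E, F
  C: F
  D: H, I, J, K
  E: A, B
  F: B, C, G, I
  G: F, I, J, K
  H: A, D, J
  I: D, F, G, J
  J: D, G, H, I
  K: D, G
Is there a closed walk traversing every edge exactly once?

No

Degrees: A:2, B:2, C:1, D:4, E:2, F:4, G:4, H:3, I:4, J:4, K:2
C, H have odd degree; an Eulerian circuit needs every degree to be even, so none exists.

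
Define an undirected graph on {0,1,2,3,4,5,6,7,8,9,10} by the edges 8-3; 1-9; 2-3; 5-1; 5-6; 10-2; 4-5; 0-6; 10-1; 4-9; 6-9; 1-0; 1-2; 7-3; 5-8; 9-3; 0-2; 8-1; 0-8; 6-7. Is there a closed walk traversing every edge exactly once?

Yes

Degrees: 0:4, 1:6, 2:4, 3:4, 4:2, 5:4, 6:4, 7:2, 8:4, 9:4, 10:2
Every vertex has even degree and the edges form a single connected piece, so an Eulerian circuit exists.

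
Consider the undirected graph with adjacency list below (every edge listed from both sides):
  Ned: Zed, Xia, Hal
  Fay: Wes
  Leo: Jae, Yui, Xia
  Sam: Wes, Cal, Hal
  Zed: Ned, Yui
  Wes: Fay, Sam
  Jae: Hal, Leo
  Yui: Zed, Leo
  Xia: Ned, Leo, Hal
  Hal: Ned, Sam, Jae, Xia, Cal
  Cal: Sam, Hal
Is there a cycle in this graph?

Yes

|V| = 11, |E| = 14, number of components = 1.
One cycle is Ned-Hal-Jae-Leo-Yui-Zed-Ned.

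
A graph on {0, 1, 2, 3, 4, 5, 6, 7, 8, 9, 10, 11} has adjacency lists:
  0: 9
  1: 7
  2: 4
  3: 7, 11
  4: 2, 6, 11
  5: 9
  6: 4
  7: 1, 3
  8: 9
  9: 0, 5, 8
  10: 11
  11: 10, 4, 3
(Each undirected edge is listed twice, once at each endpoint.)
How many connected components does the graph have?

Component: {0, 5, 8, 9}
Component: {1, 2, 3, 4, 6, 7, 10, 11}

2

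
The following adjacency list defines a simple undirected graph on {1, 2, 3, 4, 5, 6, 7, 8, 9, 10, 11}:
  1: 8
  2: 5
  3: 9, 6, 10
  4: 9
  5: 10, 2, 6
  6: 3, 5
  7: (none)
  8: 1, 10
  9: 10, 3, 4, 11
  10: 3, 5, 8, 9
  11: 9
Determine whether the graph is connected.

Component: {7}
Component: {1, 2, 3, 4, 5, 6, 8, 9, 10, 11}
There are 2 separate components, so the graph is not connected.

No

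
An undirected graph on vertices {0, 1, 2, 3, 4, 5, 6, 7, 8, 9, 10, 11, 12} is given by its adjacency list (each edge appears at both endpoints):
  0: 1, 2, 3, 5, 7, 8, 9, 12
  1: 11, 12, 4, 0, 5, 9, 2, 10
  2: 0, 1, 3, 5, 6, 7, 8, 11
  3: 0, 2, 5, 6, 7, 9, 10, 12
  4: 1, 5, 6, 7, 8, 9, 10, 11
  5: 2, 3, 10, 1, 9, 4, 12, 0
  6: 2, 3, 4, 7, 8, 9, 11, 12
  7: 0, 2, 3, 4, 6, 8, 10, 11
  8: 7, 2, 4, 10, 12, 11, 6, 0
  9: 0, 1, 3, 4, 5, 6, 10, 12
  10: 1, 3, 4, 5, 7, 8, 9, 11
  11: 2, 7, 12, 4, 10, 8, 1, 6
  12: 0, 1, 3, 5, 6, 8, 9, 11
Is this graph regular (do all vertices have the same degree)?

Yes

Degrees: 0:8, 1:8, 2:8, 3:8, 4:8, 5:8, 6:8, 7:8, 8:8, 9:8, 10:8, 11:8, 12:8
Every vertex has degree 8, so the graph is 8-regular.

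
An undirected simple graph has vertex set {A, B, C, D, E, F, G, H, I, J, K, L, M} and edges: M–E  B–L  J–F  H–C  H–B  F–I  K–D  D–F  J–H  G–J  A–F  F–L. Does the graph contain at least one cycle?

The graph has 13 vertices, 12 edges, and 2 connected components.
One cycle is F-J-H-B-L-F.

Yes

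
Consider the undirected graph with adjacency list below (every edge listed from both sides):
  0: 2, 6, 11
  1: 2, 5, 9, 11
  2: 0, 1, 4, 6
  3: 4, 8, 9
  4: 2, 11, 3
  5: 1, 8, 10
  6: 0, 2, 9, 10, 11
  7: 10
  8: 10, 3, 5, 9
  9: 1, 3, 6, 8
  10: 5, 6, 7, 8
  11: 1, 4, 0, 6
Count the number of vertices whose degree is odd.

Degrees: 0:3, 1:4, 2:4, 3:3, 4:3, 5:3, 6:5, 7:1, 8:4, 9:4, 10:4, 11:4
Odd-degree vertices: 0, 3, 4, 5, 6, 7.

6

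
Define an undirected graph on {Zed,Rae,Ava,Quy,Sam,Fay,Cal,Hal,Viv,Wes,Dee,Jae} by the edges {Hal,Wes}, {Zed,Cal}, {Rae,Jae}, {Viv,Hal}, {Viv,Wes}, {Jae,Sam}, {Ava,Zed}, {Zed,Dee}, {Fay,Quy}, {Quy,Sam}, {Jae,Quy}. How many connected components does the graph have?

3

Component: {Hal, Viv, Wes}
Component: {Zed, Ava, Cal, Dee}
Component: {Rae, Quy, Sam, Fay, Jae}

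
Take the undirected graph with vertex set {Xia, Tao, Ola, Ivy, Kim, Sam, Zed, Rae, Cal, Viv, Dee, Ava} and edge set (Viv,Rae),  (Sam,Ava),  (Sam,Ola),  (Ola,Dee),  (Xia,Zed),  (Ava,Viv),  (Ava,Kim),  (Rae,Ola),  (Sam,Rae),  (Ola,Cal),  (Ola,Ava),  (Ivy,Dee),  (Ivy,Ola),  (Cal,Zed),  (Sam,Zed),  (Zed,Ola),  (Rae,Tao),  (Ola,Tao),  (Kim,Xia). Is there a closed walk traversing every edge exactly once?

Degrees: Xia:2, Tao:2, Ola:8, Ivy:2, Kim:2, Sam:4, Zed:4, Rae:4, Cal:2, Viv:2, Dee:2, Ava:4
All degrees are even and the non-isolated vertices are connected — an Eulerian circuit exists.

Yes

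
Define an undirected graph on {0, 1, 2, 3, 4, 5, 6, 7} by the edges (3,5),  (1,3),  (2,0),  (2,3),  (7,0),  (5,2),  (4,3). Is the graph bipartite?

No

5-3-2-5 is an odd cycle (length 3), and a bipartite graph can contain only even cycles.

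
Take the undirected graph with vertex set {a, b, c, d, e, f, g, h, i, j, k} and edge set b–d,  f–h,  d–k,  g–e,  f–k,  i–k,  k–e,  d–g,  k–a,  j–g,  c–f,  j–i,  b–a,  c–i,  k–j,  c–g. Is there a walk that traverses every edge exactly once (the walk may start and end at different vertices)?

Degrees: a:2, b:2, c:3, d:3, e:2, f:3, g:4, h:1, i:3, j:3, k:6
Odd-degree vertices: c, d, f, h, i, j (6 total).
With 6 odd-degree vertices (more than two), no single trail can use every edge.

No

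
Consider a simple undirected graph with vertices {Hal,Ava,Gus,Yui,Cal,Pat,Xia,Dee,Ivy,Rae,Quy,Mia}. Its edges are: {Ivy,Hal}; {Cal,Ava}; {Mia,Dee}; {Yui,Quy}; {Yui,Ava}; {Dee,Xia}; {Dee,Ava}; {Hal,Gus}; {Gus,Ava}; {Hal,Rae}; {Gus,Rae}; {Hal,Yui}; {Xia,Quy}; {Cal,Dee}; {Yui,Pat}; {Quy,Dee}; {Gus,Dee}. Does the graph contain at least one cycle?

The graph has 12 vertices, 17 edges, and 1 connected component.
One cycle is Gus-Dee-Quy-Yui-Ava-Gus.

Yes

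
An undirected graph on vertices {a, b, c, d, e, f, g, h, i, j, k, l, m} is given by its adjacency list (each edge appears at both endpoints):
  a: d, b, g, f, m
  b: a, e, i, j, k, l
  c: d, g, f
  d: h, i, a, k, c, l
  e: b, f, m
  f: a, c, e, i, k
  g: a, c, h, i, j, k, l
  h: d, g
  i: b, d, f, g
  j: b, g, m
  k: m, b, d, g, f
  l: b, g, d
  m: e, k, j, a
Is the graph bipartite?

A valid 2-coloring puts {b, d, f, g, m} on one side and {a, c, e, h, i, j, k, l} on the other; every edge crosses between the two sides.

Yes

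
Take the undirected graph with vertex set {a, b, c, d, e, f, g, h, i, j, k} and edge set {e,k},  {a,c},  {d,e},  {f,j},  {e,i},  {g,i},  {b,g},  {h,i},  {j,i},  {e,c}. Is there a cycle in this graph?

No

The graph has 11 vertices, 10 edges, and 1 connected component.
A forest on 11 vertices with 1 component has exactly 10 edges, which matches — so no cycle.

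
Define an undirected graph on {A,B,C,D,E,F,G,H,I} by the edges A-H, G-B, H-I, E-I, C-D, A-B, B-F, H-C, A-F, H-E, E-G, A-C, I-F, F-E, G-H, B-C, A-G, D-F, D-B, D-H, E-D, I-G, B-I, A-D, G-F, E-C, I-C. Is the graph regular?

Yes

Degrees: A:6, B:6, C:6, D:6, E:6, F:6, G:6, H:6, I:6
All degrees equal 6; the graph is regular.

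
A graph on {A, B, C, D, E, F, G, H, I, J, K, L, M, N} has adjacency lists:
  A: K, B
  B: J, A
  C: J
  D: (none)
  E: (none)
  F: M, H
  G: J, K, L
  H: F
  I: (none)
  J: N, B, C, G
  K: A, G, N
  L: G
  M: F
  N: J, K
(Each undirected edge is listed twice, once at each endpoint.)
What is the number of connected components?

Component: {D}
Component: {E}
Component: {I}
Component: {F, H, M}
Component: {A, B, C, G, J, K, L, N}

5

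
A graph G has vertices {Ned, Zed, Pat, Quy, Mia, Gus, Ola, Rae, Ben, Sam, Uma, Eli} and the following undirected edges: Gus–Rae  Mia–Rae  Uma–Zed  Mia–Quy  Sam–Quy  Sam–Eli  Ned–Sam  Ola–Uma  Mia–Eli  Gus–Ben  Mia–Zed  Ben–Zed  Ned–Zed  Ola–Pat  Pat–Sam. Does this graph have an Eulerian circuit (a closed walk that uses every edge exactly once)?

Degrees: Ned:2, Zed:4, Pat:2, Quy:2, Mia:4, Gus:2, Ola:2, Rae:2, Ben:2, Sam:4, Uma:2, Eli:2
All degrees are even and the non-isolated vertices are connected — an Eulerian circuit exists.

Yes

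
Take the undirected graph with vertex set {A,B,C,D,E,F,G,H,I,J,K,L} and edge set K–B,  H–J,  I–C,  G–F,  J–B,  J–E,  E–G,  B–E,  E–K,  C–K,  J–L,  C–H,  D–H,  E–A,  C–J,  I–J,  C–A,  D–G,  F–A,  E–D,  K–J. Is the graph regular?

Degrees: A:3, B:3, C:5, D:3, E:6, F:2, G:3, H:3, I:2, J:7, K:4, L:1
Degrees are not all equal (e.g. deg(L)=1 but deg(J)=7); not regular.

No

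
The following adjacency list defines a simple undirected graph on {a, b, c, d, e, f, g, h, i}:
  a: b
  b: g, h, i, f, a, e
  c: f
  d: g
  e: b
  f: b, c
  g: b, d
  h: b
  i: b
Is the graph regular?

Degrees: a:1, b:6, c:1, d:1, e:1, f:2, g:2, h:1, i:1
Vertex a has degree 1 while b has degree 6, so the graph is not regular.

No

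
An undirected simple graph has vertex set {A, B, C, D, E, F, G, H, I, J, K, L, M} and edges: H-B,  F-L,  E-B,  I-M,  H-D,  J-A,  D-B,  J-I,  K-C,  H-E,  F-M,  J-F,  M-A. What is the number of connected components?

Component: {G}
Component: {C, K}
Component: {B, D, E, H}
Component: {A, F, I, J, L, M}

4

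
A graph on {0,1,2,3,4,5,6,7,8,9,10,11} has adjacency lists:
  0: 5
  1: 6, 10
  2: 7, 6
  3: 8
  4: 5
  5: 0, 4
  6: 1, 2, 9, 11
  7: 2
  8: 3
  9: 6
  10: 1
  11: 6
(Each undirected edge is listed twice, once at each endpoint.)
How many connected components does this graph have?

Component: {3, 8}
Component: {0, 4, 5}
Component: {1, 2, 6, 7, 9, 10, 11}

3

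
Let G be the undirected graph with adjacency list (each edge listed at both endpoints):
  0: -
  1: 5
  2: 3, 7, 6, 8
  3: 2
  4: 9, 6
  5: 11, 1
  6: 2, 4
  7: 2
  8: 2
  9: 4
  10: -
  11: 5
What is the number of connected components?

4

Component: {0}
Component: {10}
Component: {1, 5, 11}
Component: {2, 3, 4, 6, 7, 8, 9}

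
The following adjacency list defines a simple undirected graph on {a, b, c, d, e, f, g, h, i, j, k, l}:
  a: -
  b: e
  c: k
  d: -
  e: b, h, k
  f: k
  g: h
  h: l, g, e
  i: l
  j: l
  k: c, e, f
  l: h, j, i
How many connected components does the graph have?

3

Component: {a}
Component: {d}
Component: {b, c, e, f, g, h, i, j, k, l}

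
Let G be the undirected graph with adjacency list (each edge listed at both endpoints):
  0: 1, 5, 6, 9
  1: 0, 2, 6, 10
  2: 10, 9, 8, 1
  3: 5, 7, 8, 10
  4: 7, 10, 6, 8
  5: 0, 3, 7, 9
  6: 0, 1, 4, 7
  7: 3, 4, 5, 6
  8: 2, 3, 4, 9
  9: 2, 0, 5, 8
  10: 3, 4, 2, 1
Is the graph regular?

Degrees: 0:4, 1:4, 2:4, 3:4, 4:4, 5:4, 6:4, 7:4, 8:4, 9:4, 10:4
Every vertex has degree 4, so the graph is 4-regular.

Yes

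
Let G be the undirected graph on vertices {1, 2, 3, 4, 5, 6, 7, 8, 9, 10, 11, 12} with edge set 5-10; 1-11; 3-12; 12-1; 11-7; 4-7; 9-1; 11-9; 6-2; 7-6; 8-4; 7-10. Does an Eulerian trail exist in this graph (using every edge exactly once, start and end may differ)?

No

Degrees: 1:3, 2:1, 3:1, 4:2, 5:1, 6:2, 7:4, 8:1, 9:2, 10:2, 11:3, 12:2
Odd-degree vertices: 1, 2, 3, 5, 8, 11 (6 total).
With 6 odd-degree vertices (more than two), no single trail can use every edge.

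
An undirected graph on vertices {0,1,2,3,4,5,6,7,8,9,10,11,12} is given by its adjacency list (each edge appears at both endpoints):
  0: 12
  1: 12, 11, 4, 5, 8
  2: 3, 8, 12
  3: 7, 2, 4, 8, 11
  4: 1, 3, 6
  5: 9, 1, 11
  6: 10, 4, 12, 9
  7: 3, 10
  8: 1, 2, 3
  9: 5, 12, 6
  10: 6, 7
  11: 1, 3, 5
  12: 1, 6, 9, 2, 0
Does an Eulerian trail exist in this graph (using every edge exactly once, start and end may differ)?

Degrees: 0:1, 1:5, 2:3, 3:5, 4:3, 5:3, 6:4, 7:2, 8:3, 9:3, 10:2, 11:3, 12:5
Odd-degree vertices: 0, 1, 2, 3, 4, 5, 8, 9, 11, 12 (10 total).
An Eulerian trail requires 0 or 2 odd-degree vertices; here there are 10.

No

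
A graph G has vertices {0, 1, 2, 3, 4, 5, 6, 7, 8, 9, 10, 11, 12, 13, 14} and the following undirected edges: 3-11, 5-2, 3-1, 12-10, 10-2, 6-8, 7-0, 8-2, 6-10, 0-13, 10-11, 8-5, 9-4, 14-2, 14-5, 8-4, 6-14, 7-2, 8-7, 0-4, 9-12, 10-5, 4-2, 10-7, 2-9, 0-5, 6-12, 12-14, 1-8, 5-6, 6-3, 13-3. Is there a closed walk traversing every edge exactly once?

No

Degrees: 0:4, 1:2, 2:7, 3:4, 4:4, 5:6, 6:6, 7:4, 8:6, 9:3, 10:6, 11:2, 12:4, 13:2, 14:4
Vertices with odd degree: 2, 9. An Eulerian circuit requires all degrees even.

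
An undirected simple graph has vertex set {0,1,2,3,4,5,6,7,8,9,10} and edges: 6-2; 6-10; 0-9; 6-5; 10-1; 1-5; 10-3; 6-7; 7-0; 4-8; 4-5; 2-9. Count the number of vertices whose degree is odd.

Degrees: 0:2, 1:2, 2:2, 3:1, 4:2, 5:3, 6:4, 7:2, 8:1, 9:2, 10:3
Odd-degree vertices: 3, 5, 8, 10.

4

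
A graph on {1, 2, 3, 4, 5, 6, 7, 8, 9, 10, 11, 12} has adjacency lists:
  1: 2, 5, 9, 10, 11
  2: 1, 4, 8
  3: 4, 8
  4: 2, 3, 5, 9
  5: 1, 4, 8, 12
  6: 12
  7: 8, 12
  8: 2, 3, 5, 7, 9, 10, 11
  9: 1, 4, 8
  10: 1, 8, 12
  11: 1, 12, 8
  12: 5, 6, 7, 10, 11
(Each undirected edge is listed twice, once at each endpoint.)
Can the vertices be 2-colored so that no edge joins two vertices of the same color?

Partition the vertices as {2, 3, 5, 6, 7, 9, 10, 11} vs {1, 4, 8, 12}. Each listed edge has one endpoint in each part, so the graph is bipartite.

Yes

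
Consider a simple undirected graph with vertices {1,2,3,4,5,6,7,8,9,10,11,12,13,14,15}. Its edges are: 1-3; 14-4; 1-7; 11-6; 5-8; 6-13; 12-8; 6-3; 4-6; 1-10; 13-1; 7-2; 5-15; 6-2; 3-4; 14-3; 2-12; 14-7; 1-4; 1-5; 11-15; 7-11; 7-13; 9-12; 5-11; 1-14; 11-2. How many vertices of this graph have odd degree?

8

Degrees: 1:7, 2:4, 3:4, 4:4, 5:4, 6:5, 7:5, 8:2, 9:1, 10:1, 11:5, 12:3, 13:3, 14:4, 15:2
Odd-degree vertices: 1, 6, 7, 9, 10, 11, 12, 13.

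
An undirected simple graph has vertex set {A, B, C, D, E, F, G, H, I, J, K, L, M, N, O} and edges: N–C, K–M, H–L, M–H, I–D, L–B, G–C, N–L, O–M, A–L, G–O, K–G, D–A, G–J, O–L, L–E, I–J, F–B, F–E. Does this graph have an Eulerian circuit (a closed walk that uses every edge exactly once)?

No

Degrees: A:2, B:2, C:2, D:2, E:2, F:2, G:4, H:2, I:2, J:2, K:2, L:6, M:3, N:2, O:3
Vertices with odd degree: M, O. An Eulerian circuit requires all degrees even.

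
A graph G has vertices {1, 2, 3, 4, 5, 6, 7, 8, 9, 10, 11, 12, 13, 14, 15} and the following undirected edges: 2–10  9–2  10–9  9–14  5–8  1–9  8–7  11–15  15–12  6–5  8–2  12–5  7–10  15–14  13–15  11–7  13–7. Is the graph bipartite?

No

The cycle 10-2-9-10 has length 3, which is odd, so the graph is not bipartite.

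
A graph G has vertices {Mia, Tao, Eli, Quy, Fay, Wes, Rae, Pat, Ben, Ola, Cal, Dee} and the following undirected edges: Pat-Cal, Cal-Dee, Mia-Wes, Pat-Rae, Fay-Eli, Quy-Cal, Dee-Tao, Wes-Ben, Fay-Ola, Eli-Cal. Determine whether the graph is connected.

Component: {Mia, Wes, Ben}
Component: {Tao, Eli, Quy, Fay, Rae, Pat, Ola, Cal, Dee}
There are 2 separate components, so the graph is not connected.

No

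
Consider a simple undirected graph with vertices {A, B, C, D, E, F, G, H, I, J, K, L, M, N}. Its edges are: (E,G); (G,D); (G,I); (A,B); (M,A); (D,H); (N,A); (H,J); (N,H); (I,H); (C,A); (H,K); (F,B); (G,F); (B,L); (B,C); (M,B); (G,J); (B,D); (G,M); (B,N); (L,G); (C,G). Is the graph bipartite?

No

The cycle B-A-N-B has length 3, which is odd, so the graph is not bipartite.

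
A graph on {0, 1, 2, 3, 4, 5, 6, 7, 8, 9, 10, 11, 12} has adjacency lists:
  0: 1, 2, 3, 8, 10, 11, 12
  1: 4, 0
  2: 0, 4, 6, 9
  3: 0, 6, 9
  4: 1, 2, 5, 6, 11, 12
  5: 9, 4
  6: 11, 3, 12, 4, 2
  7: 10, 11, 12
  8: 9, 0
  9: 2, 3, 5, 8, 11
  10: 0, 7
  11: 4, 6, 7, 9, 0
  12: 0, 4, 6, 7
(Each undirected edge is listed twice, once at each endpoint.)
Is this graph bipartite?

The cycle 4-6-12-4 has length 3, which is odd, so the graph is not bipartite.

No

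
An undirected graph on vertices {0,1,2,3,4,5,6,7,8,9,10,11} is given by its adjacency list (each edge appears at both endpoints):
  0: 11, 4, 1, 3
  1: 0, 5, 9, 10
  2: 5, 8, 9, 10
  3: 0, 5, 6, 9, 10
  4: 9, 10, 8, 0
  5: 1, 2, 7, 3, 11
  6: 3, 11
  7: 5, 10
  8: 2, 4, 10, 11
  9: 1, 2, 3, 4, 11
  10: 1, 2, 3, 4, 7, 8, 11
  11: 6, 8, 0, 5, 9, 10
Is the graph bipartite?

No

The cycle 8-10-11-8 has length 3, which is odd, so the graph is not bipartite.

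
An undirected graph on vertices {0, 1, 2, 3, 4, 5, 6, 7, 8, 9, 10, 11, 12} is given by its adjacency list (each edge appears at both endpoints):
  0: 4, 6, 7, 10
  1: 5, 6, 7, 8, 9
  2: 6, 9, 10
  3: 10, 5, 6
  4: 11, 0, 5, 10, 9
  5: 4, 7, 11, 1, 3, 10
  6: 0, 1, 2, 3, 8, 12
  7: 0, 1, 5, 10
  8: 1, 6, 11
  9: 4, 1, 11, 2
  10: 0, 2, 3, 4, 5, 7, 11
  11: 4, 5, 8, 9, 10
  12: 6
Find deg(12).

1

Neighbors of 12: 6.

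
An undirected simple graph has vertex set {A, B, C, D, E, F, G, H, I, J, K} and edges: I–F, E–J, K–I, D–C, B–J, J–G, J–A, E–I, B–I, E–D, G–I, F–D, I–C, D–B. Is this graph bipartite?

A valid 2-coloring puts {D, H, I, J} on one side and {A, B, C, E, F, G, K} on the other; every edge crosses between the two sides.

Yes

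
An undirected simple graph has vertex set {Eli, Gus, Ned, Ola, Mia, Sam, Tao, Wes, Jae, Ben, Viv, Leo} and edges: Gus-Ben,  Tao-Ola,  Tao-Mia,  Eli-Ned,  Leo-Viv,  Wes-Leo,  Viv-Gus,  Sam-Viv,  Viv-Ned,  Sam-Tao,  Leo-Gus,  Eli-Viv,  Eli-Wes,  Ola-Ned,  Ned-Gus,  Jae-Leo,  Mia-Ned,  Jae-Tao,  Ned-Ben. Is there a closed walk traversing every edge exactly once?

Degrees: Eli:3, Gus:4, Ned:6, Ola:2, Mia:2, Sam:2, Tao:4, Wes:2, Jae:2, Ben:2, Viv:5, Leo:4
Vertices with odd degree: Eli, Viv. An Eulerian circuit requires all degrees even.

No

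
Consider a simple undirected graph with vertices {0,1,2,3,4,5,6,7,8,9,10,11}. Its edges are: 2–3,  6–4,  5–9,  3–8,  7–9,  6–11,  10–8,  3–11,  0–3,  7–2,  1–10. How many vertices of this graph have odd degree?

4

Degrees: 0:1, 1:1, 2:2, 3:4, 4:1, 5:1, 6:2, 7:2, 8:2, 9:2, 10:2, 11:2
Odd-degree vertices: 0, 1, 4, 5.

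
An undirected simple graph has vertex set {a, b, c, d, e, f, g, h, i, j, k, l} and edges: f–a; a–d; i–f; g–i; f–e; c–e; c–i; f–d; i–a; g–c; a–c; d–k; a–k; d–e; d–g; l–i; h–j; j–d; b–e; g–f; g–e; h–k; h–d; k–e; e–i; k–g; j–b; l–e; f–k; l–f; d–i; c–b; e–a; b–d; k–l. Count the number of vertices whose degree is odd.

8

Degrees: a:6, b:4, c:5, d:9, e:9, f:7, g:6, h:3, i:7, j:3, k:7, l:4
Odd-degree vertices: c, d, e, f, h, i, j, k.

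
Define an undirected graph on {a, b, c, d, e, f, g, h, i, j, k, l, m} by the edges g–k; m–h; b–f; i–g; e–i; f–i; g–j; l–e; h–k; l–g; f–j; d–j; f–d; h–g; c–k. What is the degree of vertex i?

Neighbors of i: e, f, g.

3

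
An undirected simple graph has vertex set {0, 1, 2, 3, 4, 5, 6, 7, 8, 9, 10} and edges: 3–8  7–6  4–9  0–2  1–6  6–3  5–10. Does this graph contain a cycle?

|V| = 11, |E| = 7, number of components = 4.
A forest on 11 vertices with 4 components has exactly 7 edges, which matches — so no cycle.

No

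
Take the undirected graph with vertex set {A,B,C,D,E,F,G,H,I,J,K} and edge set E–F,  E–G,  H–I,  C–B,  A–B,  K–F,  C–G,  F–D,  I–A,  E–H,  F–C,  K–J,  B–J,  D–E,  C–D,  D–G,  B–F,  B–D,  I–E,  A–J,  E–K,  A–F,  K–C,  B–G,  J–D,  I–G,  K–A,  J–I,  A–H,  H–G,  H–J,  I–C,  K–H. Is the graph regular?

Yes

Degrees: A:6, B:6, C:6, D:6, E:6, F:6, G:6, H:6, I:6, J:6, K:6
Every vertex has degree 6, so the graph is 6-regular.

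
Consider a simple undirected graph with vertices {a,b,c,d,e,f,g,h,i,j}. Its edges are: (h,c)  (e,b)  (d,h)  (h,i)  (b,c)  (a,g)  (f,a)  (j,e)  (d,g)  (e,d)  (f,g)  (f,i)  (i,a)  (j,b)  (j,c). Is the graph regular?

Degrees: a:3, b:3, c:3, d:3, e:3, f:3, g:3, h:3, i:3, j:3
Every vertex has degree 3, so the graph is 3-regular.

Yes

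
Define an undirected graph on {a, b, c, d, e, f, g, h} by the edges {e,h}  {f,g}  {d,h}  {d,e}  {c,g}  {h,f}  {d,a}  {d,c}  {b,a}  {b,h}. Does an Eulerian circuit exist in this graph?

Degrees: a:2, b:2, c:2, d:4, e:2, f:2, g:2, h:4
Every vertex has even degree and the edges form a single connected piece, so an Eulerian circuit exists.

Yes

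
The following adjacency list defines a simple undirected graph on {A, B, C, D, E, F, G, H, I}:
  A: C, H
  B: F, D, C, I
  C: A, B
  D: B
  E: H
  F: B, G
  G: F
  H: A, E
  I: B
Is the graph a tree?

|V| = 9, |E| = 8.
Connected and |E| = |V| - 1, which characterizes a tree.

Yes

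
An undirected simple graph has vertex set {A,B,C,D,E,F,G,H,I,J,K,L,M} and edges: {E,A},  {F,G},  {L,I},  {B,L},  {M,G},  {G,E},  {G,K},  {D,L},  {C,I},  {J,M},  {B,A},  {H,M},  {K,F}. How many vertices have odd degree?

Degrees: A:2, B:2, C:1, D:1, E:2, F:2, G:4, H:1, I:2, J:1, K:2, L:3, M:3
Odd-degree vertices: C, D, H, J, L, M.

6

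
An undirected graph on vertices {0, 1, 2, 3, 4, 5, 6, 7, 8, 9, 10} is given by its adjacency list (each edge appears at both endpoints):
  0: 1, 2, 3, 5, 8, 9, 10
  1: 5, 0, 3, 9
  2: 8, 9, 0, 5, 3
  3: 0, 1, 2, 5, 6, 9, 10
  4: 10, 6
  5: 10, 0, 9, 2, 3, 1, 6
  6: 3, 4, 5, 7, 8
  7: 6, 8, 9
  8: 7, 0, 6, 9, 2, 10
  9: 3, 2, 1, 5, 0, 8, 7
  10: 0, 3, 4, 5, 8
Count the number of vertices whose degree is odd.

8

Degrees: 0:7, 1:4, 2:5, 3:7, 4:2, 5:7, 6:5, 7:3, 8:6, 9:7, 10:5
Odd-degree vertices: 0, 2, 3, 5, 6, 7, 9, 10.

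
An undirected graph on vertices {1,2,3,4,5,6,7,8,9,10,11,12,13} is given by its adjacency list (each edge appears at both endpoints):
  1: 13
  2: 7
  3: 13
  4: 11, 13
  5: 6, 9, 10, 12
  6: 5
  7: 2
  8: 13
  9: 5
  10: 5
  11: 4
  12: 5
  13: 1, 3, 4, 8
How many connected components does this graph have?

Component: {2, 7}
Component: {5, 6, 9, 10, 12}
Component: {1, 3, 4, 8, 11, 13}

3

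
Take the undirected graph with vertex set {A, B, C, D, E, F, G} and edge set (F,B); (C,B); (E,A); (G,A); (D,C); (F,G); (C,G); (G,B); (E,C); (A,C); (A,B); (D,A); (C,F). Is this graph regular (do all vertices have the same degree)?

No

Degrees: A:5, B:4, C:6, D:2, E:2, F:3, G:4
Degrees are not all equal (e.g. deg(D)=2 but deg(C)=6); not regular.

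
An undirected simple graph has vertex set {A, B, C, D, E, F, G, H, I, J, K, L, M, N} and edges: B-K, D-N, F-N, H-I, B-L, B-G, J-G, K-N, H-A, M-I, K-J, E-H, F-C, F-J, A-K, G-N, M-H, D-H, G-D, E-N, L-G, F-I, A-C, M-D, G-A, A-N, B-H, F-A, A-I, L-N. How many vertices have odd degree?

Degrees: A:7, B:4, C:2, D:4, E:2, F:5, G:6, H:6, I:4, J:3, K:4, L:3, M:3, N:7
Odd-degree vertices: A, F, J, L, M, N.

6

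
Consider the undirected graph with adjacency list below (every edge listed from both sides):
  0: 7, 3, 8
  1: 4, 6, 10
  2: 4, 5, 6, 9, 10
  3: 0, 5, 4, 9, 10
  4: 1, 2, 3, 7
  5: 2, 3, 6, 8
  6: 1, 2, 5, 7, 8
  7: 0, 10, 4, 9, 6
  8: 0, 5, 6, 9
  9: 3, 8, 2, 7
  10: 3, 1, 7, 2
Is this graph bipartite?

5-6-8-5 is an odd cycle (length 3), and a bipartite graph can contain only even cycles.

No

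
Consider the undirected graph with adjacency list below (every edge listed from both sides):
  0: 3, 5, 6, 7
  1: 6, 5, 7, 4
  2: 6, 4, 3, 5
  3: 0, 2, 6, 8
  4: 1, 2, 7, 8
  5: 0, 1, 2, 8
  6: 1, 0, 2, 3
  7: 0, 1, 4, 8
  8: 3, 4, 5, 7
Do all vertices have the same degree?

Yes

Degrees: 0:4, 1:4, 2:4, 3:4, 4:4, 5:4, 6:4, 7:4, 8:4
Every vertex has degree 4, so the graph is 4-regular.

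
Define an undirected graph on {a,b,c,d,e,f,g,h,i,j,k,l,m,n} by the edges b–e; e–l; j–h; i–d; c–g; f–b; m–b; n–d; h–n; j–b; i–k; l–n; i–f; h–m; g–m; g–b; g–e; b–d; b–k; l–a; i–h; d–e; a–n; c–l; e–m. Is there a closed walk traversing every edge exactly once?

No

Degrees: a:2, b:7, c:2, d:4, e:5, f:2, g:4, h:4, i:4, j:2, k:2, l:4, m:4, n:4
b, e have odd degree; an Eulerian circuit needs every degree to be even, so none exists.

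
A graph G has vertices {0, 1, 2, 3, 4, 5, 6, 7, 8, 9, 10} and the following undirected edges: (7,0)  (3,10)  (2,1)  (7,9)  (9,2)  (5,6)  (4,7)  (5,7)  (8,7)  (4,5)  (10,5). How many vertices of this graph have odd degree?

6

Degrees: 0:1, 1:1, 2:2, 3:1, 4:2, 5:4, 6:1, 7:5, 8:1, 9:2, 10:2
Odd-degree vertices: 0, 1, 3, 6, 7, 8.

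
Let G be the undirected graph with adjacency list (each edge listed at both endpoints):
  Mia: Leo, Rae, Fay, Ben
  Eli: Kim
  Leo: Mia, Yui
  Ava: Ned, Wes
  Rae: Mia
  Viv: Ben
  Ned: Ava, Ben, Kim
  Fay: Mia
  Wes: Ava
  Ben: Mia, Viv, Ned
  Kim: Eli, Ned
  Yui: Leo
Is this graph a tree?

Yes

|V| = 12, |E| = 11.
Connected and |E| = |V| - 1, which characterizes a tree.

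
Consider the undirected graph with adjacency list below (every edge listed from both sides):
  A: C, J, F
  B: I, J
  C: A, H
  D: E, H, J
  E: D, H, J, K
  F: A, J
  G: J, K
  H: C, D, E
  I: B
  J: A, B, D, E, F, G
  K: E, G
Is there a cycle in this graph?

Yes

The graph has 11 vertices, 15 edges, and 1 connected component.
Since 15 > 11 - 1, a cycle must exist; for instance A-J-D-H-C-A.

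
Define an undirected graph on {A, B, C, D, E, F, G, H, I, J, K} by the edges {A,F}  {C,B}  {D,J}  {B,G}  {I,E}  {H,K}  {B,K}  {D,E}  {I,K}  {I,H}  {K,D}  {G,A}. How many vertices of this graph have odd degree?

Degrees: A:2, B:3, C:1, D:3, E:2, F:1, G:2, H:2, I:3, J:1, K:4
Odd-degree vertices: B, C, D, F, I, J.

6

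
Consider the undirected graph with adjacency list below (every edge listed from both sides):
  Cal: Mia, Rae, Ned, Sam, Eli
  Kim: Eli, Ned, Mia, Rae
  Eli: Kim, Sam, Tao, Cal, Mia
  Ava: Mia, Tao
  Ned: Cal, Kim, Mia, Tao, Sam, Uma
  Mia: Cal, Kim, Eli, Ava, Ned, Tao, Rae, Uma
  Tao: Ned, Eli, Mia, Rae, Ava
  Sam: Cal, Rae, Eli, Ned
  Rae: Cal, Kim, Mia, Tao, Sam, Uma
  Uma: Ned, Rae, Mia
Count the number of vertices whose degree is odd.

4

Degrees: Cal:5, Kim:4, Eli:5, Ava:2, Ned:6, Mia:8, Tao:5, Sam:4, Rae:6, Uma:3
Odd-degree vertices: Cal, Eli, Tao, Uma.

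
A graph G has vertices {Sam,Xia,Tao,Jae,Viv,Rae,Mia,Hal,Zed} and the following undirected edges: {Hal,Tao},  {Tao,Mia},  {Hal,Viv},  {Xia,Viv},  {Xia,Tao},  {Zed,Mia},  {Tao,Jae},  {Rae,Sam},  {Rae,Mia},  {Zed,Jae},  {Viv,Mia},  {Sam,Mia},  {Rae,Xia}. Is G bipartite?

No

Rae-Sam-Mia-Rae is an odd cycle (length 3), and a bipartite graph can contain only even cycles.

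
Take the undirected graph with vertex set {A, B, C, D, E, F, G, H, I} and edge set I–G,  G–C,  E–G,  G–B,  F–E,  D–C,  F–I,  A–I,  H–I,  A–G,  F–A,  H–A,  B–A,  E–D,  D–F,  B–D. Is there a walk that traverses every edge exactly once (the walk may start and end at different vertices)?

No

Degrees: A:5, B:3, C:2, D:4, E:3, F:4, G:5, H:2, I:4
Odd-degree vertices: A, B, E, G (4 total).
With 4 odd-degree vertices (more than two), no single trail can use every edge.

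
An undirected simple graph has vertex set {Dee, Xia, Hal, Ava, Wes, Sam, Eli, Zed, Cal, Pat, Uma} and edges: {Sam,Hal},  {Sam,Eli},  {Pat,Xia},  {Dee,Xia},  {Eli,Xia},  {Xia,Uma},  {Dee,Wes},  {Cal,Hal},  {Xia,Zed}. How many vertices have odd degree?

6

Degrees: Dee:2, Xia:5, Hal:2, Ava:0, Wes:1, Sam:2, Eli:2, Zed:1, Cal:1, Pat:1, Uma:1
Odd-degree vertices: Xia, Wes, Zed, Cal, Pat, Uma.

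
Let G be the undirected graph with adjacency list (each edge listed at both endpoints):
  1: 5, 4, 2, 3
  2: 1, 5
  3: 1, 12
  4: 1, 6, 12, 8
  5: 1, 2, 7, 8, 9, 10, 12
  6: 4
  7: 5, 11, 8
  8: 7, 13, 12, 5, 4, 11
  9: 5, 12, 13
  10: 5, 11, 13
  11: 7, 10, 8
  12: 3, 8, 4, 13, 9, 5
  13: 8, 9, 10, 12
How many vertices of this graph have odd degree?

Degrees: 1:4, 2:2, 3:2, 4:4, 5:7, 6:1, 7:3, 8:6, 9:3, 10:3, 11:3, 12:6, 13:4
Odd-degree vertices: 5, 6, 7, 9, 10, 11.

6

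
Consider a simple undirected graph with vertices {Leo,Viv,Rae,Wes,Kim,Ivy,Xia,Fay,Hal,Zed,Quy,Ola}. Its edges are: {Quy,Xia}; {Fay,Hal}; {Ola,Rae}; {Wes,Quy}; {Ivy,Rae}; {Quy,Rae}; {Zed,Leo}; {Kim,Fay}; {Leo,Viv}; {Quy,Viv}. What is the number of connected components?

Component: {Kim, Fay, Hal}
Component: {Leo, Viv, Rae, Wes, Ivy, Xia, Zed, Quy, Ola}

2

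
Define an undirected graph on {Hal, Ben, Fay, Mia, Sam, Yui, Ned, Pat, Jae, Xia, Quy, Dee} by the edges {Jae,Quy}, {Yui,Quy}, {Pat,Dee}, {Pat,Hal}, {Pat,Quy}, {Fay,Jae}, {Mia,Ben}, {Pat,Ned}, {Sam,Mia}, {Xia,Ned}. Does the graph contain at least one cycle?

No

|V| = 12, |E| = 10, number of components = 2.
A forest on 12 vertices with 2 components has exactly 10 edges, which matches — so no cycle.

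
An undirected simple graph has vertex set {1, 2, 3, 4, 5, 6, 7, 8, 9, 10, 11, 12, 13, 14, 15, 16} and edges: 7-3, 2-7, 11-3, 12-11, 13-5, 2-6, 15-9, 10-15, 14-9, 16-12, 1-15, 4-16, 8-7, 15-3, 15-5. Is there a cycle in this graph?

No

The graph has 16 vertices, 15 edges, and 1 connected component.
A forest on 16 vertices with 1 component has exactly 15 edges, which matches — so no cycle.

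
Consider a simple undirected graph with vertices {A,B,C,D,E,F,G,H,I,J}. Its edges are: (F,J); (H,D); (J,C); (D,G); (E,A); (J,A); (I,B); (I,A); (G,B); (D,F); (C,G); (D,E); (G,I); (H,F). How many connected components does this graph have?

Component: {A, B, C, D, E, F, G, H, I, J}

1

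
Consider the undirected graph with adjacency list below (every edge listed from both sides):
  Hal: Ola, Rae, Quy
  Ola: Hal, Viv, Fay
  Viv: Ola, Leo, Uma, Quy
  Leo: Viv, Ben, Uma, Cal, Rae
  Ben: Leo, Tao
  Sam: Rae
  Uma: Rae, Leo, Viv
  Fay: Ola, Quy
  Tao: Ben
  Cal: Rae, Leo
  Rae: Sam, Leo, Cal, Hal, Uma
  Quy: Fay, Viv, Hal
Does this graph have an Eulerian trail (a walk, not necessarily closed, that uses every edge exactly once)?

Degrees: Hal:3, Ola:3, Viv:4, Leo:5, Ben:2, Sam:1, Uma:3, Fay:2, Tao:1, Cal:2, Rae:5, Quy:3
Odd-degree vertices: Hal, Ola, Leo, Sam, Uma, Tao, Rae, Quy (8 total).
An Eulerian trail requires 0 or 2 odd-degree vertices; here there are 8.

No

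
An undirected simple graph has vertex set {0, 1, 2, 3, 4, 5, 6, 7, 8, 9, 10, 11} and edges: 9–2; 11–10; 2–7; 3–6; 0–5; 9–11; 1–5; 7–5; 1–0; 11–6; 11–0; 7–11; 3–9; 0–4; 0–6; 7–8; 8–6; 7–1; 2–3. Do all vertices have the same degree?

No

Degrees: 0:5, 1:3, 2:3, 3:3, 4:1, 5:3, 6:4, 7:5, 8:2, 9:3, 10:1, 11:5
Vertex 4 has degree 1 while 0 has degree 5, so the graph is not regular.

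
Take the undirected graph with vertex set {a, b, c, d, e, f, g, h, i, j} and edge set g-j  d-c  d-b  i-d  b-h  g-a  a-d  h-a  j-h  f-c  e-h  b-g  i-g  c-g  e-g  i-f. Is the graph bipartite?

Yes

Color {d, f, g, h} black and {a, b, c, e, i, j} white. No edge joins two same-colored vertices, so the graph is bipartite.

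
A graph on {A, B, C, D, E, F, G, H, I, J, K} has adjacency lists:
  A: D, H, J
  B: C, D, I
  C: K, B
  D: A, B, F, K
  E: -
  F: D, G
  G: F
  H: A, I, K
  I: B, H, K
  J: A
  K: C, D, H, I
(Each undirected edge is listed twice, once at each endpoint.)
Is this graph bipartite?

No

H-I-K-H is an odd cycle (length 3), and a bipartite graph can contain only even cycles.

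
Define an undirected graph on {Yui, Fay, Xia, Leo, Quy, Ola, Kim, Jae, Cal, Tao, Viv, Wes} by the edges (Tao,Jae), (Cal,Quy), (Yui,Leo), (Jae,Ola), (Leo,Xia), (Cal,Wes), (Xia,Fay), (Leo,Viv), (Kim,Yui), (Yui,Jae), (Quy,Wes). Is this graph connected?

No

Component: {Quy, Cal, Wes}
Component: {Yui, Fay, Xia, Leo, Ola, Kim, Jae, Tao, Viv}
There are 2 separate components, so the graph is not connected.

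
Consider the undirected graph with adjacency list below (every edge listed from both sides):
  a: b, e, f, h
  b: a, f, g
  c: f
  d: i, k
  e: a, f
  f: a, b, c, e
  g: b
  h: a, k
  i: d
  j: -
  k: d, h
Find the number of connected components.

Component: {j}
Component: {a, b, c, d, e, f, g, h, i, k}

2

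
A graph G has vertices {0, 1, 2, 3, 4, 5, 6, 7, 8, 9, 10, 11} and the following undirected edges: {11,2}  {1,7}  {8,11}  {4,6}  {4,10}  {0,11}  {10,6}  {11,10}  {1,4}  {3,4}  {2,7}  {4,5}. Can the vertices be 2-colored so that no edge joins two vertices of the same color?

No

The cycle 10-6-4-10 has length 3, which is odd, so the graph is not bipartite.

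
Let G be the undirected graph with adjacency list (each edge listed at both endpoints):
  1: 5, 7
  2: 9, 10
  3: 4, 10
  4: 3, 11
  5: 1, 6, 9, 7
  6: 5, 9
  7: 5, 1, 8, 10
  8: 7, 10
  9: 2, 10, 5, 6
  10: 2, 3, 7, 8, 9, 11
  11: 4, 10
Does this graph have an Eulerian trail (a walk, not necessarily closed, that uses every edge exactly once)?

Yes

Degrees: 1:2, 2:2, 3:2, 4:2, 5:4, 6:2, 7:4, 8:2, 9:4, 10:6, 11:2
Odd-degree vertices: none (0 total).
The non-isolated vertices are connected and exactly 0 have odd degree, so an Eulerian trail exists.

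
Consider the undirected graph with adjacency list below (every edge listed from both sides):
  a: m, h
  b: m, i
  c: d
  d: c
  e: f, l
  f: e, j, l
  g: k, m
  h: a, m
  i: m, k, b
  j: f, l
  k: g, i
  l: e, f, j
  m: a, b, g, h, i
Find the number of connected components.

3

Component: {c, d}
Component: {e, f, j, l}
Component: {a, b, g, h, i, k, m}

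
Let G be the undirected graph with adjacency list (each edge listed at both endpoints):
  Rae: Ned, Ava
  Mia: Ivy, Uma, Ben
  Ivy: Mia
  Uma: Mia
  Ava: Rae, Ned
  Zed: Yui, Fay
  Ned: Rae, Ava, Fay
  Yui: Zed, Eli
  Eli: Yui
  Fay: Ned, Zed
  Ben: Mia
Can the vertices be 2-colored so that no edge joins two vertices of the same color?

The cycle Ava-Rae-Ned-Ava has length 3, which is odd, so the graph is not bipartite.

No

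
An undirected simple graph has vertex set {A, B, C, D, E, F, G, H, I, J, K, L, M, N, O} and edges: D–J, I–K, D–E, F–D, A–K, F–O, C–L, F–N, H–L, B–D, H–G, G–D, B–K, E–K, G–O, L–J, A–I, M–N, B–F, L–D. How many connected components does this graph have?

1

Component: {A, B, C, D, E, F, G, H, I, J, K, L, M, N, O}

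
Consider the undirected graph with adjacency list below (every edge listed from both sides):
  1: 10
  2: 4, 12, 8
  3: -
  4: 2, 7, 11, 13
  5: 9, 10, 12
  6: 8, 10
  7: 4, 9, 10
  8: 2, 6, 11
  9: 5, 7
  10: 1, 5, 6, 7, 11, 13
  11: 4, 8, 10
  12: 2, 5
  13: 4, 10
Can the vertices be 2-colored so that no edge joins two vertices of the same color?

Yes

A valid 2-coloring puts {3, 4, 8, 9, 10, 12} on one side and {1, 2, 5, 6, 7, 11, 13} on the other; every edge crosses between the two sides.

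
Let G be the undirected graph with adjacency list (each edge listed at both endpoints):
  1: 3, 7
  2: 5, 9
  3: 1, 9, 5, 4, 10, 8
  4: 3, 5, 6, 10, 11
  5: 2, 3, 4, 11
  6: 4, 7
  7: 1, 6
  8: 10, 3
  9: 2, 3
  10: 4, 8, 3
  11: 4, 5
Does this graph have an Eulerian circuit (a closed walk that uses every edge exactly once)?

No

Degrees: 1:2, 2:2, 3:6, 4:5, 5:4, 6:2, 7:2, 8:2, 9:2, 10:3, 11:2
Vertices with odd degree: 4, 10. An Eulerian circuit requires all degrees even.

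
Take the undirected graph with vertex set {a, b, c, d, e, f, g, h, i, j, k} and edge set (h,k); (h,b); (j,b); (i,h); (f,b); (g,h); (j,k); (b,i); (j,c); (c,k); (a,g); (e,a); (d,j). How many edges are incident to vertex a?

2

Neighbors of a: e, g.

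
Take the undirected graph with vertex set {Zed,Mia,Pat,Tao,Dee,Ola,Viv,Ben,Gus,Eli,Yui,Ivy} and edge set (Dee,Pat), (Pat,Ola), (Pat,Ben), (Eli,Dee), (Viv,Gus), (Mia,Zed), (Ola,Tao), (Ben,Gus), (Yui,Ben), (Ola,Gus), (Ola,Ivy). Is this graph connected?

Component: {Zed, Mia}
Component: {Pat, Tao, Dee, Ola, Viv, Ben, Gus, Eli, Yui, Ivy}
There are 2 separate components, so the graph is not connected.

No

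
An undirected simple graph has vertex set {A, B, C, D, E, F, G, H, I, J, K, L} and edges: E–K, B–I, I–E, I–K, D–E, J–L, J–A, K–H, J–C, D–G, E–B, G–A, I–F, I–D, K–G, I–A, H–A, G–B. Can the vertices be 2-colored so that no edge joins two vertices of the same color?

No

The cycle B-E-I-B has length 3, which is odd, so the graph is not bipartite.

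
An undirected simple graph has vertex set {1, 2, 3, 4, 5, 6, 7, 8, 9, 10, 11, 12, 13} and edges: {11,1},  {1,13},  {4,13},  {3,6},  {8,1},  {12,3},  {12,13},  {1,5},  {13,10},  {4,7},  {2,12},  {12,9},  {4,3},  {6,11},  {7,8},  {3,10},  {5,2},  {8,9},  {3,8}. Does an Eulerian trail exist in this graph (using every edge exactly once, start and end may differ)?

Yes

Degrees: 1:4, 2:2, 3:5, 4:3, 5:2, 6:2, 7:2, 8:4, 9:2, 10:2, 11:2, 12:4, 13:4
Odd-degree vertices: 3, 4 (2 total).
With 2 odd-degree vertices and all edges in one connected piece, an Eulerian trail exists (from 3 to 4).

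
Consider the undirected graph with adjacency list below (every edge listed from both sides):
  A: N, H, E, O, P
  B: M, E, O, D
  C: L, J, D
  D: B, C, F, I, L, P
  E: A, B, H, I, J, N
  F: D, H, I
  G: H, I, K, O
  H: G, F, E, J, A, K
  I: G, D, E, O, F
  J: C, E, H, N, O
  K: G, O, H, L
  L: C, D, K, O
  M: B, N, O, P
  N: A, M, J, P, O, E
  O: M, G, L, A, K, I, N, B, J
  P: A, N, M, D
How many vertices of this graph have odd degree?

6

Degrees: A:5, B:4, C:3, D:6, E:6, F:3, G:4, H:6, I:5, J:5, K:4, L:4, M:4, N:6, O:9, P:4
Odd-degree vertices: A, C, F, I, J, O.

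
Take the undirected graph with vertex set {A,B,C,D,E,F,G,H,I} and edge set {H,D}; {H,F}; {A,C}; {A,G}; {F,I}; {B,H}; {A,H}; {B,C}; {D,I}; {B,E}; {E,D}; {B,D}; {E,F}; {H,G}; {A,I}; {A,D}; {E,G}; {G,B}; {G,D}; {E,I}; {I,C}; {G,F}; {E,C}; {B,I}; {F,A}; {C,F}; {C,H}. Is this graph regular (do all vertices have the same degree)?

Degrees: A:6, B:6, C:6, D:6, E:6, F:6, G:6, H:6, I:6
All degrees equal 6; the graph is regular.

Yes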